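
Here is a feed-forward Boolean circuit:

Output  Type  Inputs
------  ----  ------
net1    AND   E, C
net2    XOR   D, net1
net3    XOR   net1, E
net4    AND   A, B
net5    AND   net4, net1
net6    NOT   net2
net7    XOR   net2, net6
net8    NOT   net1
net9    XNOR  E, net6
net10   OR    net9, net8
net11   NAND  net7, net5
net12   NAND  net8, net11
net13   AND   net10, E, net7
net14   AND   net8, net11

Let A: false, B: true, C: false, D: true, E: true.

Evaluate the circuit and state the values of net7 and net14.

net1 = E AND C = true AND false = false
net2 = D XOR net1 = true XOR false = true
net4 = A AND B = false AND true = false
net5 = net4 AND net1 = false AND false = false
net6 = NOT net2 = NOT true = false
net7 = net2 XOR net6 = true XOR false = true
net8 = NOT net1 = NOT false = true
net11 = net7 NAND net5 = true NAND false = true
net14 = net8 AND net11 = true AND true = true

net7 = true, net14 = true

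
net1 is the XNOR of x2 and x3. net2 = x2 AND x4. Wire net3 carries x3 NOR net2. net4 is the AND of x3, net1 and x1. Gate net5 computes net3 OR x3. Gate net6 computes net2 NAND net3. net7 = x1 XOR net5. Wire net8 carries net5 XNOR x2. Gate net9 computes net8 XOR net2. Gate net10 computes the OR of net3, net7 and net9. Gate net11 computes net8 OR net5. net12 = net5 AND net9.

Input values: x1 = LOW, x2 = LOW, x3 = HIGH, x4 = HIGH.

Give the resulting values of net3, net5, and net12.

net3 = LOW  net5 = HIGH  net12 = LOW

net2 = x2 AND x4 = LOW AND HIGH = LOW
net3 = x3 NOR net2 = HIGH NOR LOW = LOW
net5 = net3 OR x3 = LOW OR HIGH = HIGH
net8 = net5 XNOR x2 = HIGH XNOR LOW = LOW
net9 = net8 XOR net2 = LOW XOR LOW = LOW
net12 = net5 AND net9 = HIGH AND LOW = LOW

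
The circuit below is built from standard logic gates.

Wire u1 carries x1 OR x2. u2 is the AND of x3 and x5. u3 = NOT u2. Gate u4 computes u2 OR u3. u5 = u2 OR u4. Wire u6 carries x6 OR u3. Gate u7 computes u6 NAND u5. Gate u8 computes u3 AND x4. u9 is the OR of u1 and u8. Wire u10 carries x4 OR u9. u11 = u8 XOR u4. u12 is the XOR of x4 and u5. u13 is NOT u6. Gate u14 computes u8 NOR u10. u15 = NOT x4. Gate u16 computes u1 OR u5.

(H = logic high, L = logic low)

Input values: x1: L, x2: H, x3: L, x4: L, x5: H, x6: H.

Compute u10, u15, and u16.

u10 = H; u15 = H; u16 = H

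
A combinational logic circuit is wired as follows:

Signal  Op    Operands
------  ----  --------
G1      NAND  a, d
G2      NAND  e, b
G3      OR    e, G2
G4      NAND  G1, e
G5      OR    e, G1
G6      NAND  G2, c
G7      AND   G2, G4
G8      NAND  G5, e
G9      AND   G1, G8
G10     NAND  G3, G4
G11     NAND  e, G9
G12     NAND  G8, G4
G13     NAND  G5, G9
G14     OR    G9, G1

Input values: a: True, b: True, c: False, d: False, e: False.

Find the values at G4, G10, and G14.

G1 = a NAND d = True NAND False = True
G2 = e NAND b = False NAND True = True
G3 = e OR G2 = False OR True = True
G4 = G1 NAND e = True NAND False = True
G5 = e OR G1 = False OR True = True
G8 = G5 NAND e = True NAND False = True
G9 = G1 AND G8 = True AND True = True
G10 = G3 NAND G4 = True NAND True = False
G14 = G9 OR G1 = True OR True = True

G4 = True, G10 = False, G14 = True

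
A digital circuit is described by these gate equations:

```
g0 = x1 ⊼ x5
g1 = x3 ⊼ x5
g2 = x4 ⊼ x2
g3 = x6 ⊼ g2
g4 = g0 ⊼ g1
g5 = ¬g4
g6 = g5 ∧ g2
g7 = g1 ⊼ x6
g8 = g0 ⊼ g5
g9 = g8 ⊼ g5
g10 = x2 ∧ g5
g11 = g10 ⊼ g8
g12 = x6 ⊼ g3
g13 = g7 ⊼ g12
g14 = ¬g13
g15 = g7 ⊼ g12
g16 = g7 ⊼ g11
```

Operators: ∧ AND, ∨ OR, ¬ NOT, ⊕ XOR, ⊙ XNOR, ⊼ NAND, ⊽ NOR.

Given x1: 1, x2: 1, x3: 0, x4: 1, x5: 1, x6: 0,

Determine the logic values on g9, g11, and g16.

g0 = x1 NAND x5 = 1 NAND 1 = 0
g1 = x3 NAND x5 = 0 NAND 1 = 1
g4 = g0 NAND g1 = 0 NAND 1 = 1
g5 = NOT g4 = NOT 1 = 0
g7 = g1 NAND x6 = 1 NAND 0 = 1
g8 = g0 NAND g5 = 0 NAND 0 = 1
g9 = g8 NAND g5 = 1 NAND 0 = 1
g10 = x2 AND g5 = 1 AND 0 = 0
g11 = g10 NAND g8 = 0 NAND 1 = 1
g16 = g7 NAND g11 = 1 NAND 1 = 0

g9 = 1; g11 = 1; g16 = 0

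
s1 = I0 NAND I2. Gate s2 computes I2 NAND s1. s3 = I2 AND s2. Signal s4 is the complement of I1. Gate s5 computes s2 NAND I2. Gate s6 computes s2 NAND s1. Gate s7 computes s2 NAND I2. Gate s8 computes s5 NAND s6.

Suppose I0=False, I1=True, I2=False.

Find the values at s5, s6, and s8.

s1 = I0 NAND I2 = False NAND False = True
s2 = I2 NAND s1 = False NAND True = True
s5 = s2 NAND I2 = True NAND False = True
s6 = s2 NAND s1 = True NAND True = False
s8 = s5 NAND s6 = True NAND False = True

s5 = True  s6 = False  s8 = True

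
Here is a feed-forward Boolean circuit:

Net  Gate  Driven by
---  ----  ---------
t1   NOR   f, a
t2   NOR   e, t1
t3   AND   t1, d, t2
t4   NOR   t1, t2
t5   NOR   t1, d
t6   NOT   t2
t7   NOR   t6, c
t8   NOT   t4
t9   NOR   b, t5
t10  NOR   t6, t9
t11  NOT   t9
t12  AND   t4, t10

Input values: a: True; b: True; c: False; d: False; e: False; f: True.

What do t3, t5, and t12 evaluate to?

t3 = False  t5 = True  t12 = False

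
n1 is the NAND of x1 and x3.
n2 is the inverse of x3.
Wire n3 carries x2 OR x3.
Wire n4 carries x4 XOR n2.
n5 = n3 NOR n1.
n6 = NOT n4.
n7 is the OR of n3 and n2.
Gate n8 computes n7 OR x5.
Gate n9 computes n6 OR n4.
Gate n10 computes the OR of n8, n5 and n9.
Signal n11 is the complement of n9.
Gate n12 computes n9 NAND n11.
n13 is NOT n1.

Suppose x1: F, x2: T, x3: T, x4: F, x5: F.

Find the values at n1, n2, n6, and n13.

n1 = x1 NAND x3 = F NAND T = T
n2 = NOT x3 = NOT T = F
n4 = x4 XOR n2 = F XOR F = F
n6 = NOT n4 = NOT F = T
n13 = NOT n1 = NOT T = F

n1 = T, n2 = F, n6 = T, n13 = F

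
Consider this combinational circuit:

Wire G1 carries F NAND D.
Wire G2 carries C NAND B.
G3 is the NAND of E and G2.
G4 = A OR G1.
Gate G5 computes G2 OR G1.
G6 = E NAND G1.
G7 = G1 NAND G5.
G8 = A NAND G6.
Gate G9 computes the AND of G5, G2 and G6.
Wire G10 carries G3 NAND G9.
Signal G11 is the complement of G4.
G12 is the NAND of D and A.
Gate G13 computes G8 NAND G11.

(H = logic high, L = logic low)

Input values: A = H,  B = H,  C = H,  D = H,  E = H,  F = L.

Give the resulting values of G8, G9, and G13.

G8 = H, G9 = L, G13 = H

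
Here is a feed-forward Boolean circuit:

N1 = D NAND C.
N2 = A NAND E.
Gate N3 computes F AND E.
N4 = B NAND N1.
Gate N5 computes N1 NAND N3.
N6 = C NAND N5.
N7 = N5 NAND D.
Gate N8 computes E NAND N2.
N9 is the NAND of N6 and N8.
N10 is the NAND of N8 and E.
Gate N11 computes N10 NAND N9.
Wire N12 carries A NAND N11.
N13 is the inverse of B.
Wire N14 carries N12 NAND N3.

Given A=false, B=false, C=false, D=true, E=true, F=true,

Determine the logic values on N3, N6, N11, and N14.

N3 = true, N6 = true, N11 = false, N14 = false

N1 = D NAND C = true NAND false = true
N2 = A NAND E = false NAND true = true
N3 = F AND E = true AND true = true
N5 = N1 NAND N3 = true NAND true = false
N6 = C NAND N5 = false NAND false = true
N8 = E NAND N2 = true NAND true = false
N9 = N6 NAND N8 = true NAND false = true
N10 = N8 NAND E = false NAND true = true
N11 = N10 NAND N9 = true NAND true = false
N12 = A NAND N11 = false NAND false = true
N14 = N12 NAND N3 = true NAND true = false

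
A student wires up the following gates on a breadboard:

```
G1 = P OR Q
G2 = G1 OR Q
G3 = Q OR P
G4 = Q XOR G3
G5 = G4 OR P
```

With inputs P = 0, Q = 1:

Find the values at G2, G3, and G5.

G2 = 1, G3 = 1, G5 = 0

G1 = P OR Q = 0 OR 1 = 1
G2 = G1 OR Q = 1 OR 1 = 1
G3 = Q OR P = 1 OR 0 = 1
G4 = Q XOR G3 = 1 XOR 1 = 0
G5 = G4 OR P = 0 OR 0 = 0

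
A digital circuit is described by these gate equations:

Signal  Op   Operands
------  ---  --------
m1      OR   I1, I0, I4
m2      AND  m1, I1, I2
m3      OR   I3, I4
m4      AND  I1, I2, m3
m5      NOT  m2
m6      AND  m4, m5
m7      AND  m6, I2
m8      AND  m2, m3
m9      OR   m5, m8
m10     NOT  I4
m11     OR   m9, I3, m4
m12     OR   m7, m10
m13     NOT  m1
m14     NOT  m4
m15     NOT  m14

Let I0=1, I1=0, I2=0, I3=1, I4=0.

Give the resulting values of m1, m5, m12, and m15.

m1 = 1, m5 = 1, m12 = 1, m15 = 0

m1 = I1 OR I0 OR I4 = 0 OR 1 OR 0 = 1
m2 = m1 AND I1 AND I2 = 1 AND 0 AND 0 = 0
m3 = I3 OR I4 = 1 OR 0 = 1
m4 = I1 AND I2 AND m3 = 0 AND 0 AND 1 = 0
m5 = NOT m2 = NOT 0 = 1
m6 = m4 AND m5 = 0 AND 1 = 0
m7 = m6 AND I2 = 0 AND 0 = 0
m10 = NOT I4 = NOT 0 = 1
m12 = m7 OR m10 = 0 OR 1 = 1
m14 = NOT m4 = NOT 0 = 1
m15 = NOT m14 = NOT 1 = 0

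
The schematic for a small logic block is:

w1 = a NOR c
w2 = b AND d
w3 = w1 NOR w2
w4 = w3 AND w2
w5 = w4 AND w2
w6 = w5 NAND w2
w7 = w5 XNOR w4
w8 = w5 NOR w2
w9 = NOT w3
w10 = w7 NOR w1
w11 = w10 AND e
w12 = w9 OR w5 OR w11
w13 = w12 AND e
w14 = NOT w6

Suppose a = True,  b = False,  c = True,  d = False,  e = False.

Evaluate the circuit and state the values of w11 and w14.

w11 = False, w14 = False

w1 = a NOR c = True NOR True = False
w2 = b AND d = False AND False = False
w3 = w1 NOR w2 = False NOR False = True
w4 = w3 AND w2 = True AND False = False
w5 = w4 AND w2 = False AND False = False
w6 = w5 NAND w2 = False NAND False = True
w7 = w5 XNOR w4 = False XNOR False = True
w10 = w7 NOR w1 = True NOR False = False
w11 = w10 AND e = False AND False = False
w14 = NOT w6 = NOT True = False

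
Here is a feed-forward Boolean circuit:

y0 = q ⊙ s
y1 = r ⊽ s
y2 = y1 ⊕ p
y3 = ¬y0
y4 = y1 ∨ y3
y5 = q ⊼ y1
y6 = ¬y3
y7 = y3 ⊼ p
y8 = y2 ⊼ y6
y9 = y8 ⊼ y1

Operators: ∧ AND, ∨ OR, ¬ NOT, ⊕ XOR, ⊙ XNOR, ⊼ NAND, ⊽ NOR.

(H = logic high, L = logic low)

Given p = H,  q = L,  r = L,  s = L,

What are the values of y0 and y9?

y0 = H; y9 = L

y0 = q XNOR s = L XNOR L = H
y1 = r NOR s = L NOR L = H
y2 = y1 XOR p = H XOR H = L
y3 = NOT y0 = NOT H = L
y6 = NOT y3 = NOT L = H
y8 = y2 NAND y6 = L NAND H = H
y9 = y8 NAND y1 = H NAND H = L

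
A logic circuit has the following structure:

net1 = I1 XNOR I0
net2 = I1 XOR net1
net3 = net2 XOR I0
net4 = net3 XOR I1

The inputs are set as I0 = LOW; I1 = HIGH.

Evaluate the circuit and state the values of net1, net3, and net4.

net1 = LOW; net3 = HIGH; net4 = LOW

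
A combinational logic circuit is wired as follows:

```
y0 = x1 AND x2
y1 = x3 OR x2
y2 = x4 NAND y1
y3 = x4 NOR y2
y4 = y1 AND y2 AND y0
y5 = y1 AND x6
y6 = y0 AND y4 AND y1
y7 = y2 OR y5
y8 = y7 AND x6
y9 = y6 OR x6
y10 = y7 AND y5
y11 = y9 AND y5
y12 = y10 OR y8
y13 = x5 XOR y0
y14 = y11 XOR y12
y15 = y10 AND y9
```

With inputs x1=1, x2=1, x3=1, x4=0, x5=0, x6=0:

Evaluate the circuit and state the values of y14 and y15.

y14 = 0, y15 = 0

y0 = x1 AND x2 = 1 AND 1 = 1
y1 = x3 OR x2 = 1 OR 1 = 1
y2 = x4 NAND y1 = 0 NAND 1 = 1
y4 = y1 AND y2 AND y0 = 1 AND 1 AND 1 = 1
y5 = y1 AND x6 = 1 AND 0 = 0
y6 = y0 AND y4 AND y1 = 1 AND 1 AND 1 = 1
y7 = y2 OR y5 = 1 OR 0 = 1
y8 = y7 AND x6 = 1 AND 0 = 0
y9 = y6 OR x6 = 1 OR 0 = 1
y10 = y7 AND y5 = 1 AND 0 = 0
y11 = y9 AND y5 = 1 AND 0 = 0
y12 = y10 OR y8 = 0 OR 0 = 0
y14 = y11 XOR y12 = 0 XOR 0 = 0
y15 = y10 AND y9 = 0 AND 1 = 0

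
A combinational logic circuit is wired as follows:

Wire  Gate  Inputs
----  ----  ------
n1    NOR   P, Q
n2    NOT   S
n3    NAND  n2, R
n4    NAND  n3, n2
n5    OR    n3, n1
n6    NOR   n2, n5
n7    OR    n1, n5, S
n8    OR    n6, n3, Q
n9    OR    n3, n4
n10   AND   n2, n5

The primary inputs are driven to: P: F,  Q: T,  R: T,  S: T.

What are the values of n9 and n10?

n9 = T, n10 = F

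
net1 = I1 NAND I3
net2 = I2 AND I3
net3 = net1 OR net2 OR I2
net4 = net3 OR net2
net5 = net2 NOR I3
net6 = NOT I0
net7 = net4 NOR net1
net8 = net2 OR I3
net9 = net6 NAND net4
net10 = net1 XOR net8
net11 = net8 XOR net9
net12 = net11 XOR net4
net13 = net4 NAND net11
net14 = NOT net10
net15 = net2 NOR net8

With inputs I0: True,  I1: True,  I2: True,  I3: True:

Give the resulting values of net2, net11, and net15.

net2 = True, net11 = False, net15 = False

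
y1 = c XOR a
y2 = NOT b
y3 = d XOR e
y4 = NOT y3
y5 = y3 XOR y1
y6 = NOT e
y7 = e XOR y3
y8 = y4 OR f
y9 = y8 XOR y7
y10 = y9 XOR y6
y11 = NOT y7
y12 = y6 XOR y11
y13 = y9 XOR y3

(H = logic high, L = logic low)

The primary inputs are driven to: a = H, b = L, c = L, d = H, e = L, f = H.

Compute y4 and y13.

y3 = d XOR e = H XOR L = H
y4 = NOT y3 = NOT H = L
y7 = e XOR y3 = L XOR H = H
y8 = y4 OR f = L OR H = H
y9 = y8 XOR y7 = H XOR H = L
y13 = y9 XOR y3 = L XOR H = H

y4 = L; y13 = H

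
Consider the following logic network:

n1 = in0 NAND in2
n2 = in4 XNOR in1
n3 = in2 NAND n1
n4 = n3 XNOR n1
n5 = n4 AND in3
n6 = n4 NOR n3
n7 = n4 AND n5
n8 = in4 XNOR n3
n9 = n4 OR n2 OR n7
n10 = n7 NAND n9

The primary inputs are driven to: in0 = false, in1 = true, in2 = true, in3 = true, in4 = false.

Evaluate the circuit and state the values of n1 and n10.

n1 = true  n10 = true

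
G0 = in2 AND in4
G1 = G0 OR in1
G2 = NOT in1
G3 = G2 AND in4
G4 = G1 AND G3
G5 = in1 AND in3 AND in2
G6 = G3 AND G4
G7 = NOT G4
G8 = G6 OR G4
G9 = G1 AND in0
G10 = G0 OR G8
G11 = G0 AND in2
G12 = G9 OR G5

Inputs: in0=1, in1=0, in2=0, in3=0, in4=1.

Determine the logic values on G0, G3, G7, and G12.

G0 = in2 AND in4 = 0 AND 1 = 0
G1 = G0 OR in1 = 0 OR 0 = 0
G2 = NOT in1 = NOT 0 = 1
G3 = G2 AND in4 = 1 AND 1 = 1
G4 = G1 AND G3 = 0 AND 1 = 0
G5 = in1 AND in3 AND in2 = 0 AND 0 AND 0 = 0
G7 = NOT G4 = NOT 0 = 1
G9 = G1 AND in0 = 0 AND 1 = 0
G12 = G9 OR G5 = 0 OR 0 = 0

G0 = 0  G3 = 1  G7 = 1  G12 = 0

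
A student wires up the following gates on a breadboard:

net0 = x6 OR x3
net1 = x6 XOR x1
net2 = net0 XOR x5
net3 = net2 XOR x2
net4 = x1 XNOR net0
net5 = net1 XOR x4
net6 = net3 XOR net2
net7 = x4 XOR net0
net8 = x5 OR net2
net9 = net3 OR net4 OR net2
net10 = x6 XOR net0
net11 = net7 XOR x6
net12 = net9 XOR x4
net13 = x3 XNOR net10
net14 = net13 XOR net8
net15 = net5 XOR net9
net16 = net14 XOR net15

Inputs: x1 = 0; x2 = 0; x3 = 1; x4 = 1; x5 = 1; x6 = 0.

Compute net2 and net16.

net2 = 0  net16 = 1

net0 = x6 OR x3 = 0 OR 1 = 1
net1 = x6 XOR x1 = 0 XOR 0 = 0
net2 = net0 XOR x5 = 1 XOR 1 = 0
net3 = net2 XOR x2 = 0 XOR 0 = 0
net4 = x1 XNOR net0 = 0 XNOR 1 = 0
net5 = net1 XOR x4 = 0 XOR 1 = 1
net8 = x5 OR net2 = 1 OR 0 = 1
net9 = net3 OR net4 OR net2 = 0 OR 0 OR 0 = 0
net10 = x6 XOR net0 = 0 XOR 1 = 1
net13 = x3 XNOR net10 = 1 XNOR 1 = 1
net14 = net13 XOR net8 = 1 XOR 1 = 0
net15 = net5 XOR net9 = 1 XOR 0 = 1
net16 = net14 XOR net15 = 0 XOR 1 = 1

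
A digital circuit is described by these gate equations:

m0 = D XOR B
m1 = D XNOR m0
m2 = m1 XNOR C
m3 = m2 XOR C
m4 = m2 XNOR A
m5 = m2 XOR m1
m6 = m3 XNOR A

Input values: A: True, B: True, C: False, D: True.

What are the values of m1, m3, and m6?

m1 = False, m3 = True, m6 = True

m0 = D XOR B = True XOR True = False
m1 = D XNOR m0 = True XNOR False = False
m2 = m1 XNOR C = False XNOR False = True
m3 = m2 XOR C = True XOR False = True
m6 = m3 XNOR A = True XNOR True = True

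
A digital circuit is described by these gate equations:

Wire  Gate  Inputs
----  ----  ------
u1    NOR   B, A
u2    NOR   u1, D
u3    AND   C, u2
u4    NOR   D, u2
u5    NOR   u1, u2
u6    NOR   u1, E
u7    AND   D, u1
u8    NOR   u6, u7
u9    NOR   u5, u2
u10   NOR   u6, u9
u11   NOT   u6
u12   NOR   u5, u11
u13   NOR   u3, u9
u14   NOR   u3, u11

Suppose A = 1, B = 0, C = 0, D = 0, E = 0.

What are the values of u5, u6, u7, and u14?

u5 = 0, u6 = 1, u7 = 0, u14 = 1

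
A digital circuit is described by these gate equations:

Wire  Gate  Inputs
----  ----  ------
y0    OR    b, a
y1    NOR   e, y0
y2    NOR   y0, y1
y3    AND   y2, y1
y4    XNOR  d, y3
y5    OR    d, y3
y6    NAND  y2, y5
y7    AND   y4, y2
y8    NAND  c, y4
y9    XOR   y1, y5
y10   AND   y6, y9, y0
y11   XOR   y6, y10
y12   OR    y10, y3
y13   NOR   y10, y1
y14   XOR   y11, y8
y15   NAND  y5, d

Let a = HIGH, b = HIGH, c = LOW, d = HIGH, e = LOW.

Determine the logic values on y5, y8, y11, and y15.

y5 = HIGH, y8 = HIGH, y11 = LOW, y15 = LOW

y0 = b OR a = HIGH OR HIGH = HIGH
y1 = e NOR y0 = LOW NOR HIGH = LOW
y2 = y0 NOR y1 = HIGH NOR LOW = LOW
y3 = y2 AND y1 = LOW AND LOW = LOW
y4 = d XNOR y3 = HIGH XNOR LOW = LOW
y5 = d OR y3 = HIGH OR LOW = HIGH
y6 = y2 NAND y5 = LOW NAND HIGH = HIGH
y8 = c NAND y4 = LOW NAND LOW = HIGH
y9 = y1 XOR y5 = LOW XOR HIGH = HIGH
y10 = y6 AND y9 AND y0 = HIGH AND HIGH AND HIGH = HIGH
y11 = y6 XOR y10 = HIGH XOR HIGH = LOW
y15 = y5 NAND d = HIGH NAND HIGH = LOW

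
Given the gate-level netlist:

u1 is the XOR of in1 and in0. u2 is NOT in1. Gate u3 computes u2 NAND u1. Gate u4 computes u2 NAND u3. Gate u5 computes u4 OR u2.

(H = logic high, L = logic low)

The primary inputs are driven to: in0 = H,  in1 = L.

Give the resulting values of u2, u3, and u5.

u2 = H; u3 = L; u5 = H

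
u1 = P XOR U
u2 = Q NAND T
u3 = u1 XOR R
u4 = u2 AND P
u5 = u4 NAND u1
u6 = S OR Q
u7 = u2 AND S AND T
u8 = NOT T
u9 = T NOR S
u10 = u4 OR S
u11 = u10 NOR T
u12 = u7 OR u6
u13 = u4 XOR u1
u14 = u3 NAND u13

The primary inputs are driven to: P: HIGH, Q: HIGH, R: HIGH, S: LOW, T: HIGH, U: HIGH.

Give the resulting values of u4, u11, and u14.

u4 = LOW  u11 = LOW  u14 = HIGH

u1 = P XOR U = HIGH XOR HIGH = LOW
u2 = Q NAND T = HIGH NAND HIGH = LOW
u3 = u1 XOR R = LOW XOR HIGH = HIGH
u4 = u2 AND P = LOW AND HIGH = LOW
u10 = u4 OR S = LOW OR LOW = LOW
u11 = u10 NOR T = LOW NOR HIGH = LOW
u13 = u4 XOR u1 = LOW XOR LOW = LOW
u14 = u3 NAND u13 = HIGH NAND LOW = HIGH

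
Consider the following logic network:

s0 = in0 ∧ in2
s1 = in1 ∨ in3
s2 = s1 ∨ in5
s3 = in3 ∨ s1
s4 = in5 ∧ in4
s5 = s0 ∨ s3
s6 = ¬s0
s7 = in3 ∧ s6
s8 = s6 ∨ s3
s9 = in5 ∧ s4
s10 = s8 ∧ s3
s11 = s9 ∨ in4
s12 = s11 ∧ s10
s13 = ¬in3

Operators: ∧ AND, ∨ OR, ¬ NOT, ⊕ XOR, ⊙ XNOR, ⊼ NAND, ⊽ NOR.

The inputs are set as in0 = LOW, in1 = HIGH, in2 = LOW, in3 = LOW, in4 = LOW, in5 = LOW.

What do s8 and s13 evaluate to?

s8 = HIGH  s13 = HIGH

s0 = in0 AND in2 = LOW AND LOW = LOW
s1 = in1 OR in3 = HIGH OR LOW = HIGH
s3 = in3 OR s1 = LOW OR HIGH = HIGH
s6 = NOT s0 = NOT LOW = HIGH
s8 = s6 OR s3 = HIGH OR HIGH = HIGH
s13 = NOT in3 = NOT LOW = HIGH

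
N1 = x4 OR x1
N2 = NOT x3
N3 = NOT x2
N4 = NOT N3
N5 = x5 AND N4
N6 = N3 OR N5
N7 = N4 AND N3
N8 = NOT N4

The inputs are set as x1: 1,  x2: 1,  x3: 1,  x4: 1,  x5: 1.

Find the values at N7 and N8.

N7 = 0  N8 = 0

N3 = NOT x2 = NOT 1 = 0
N4 = NOT N3 = NOT 0 = 1
N7 = N4 AND N3 = 1 AND 0 = 0
N8 = NOT N4 = NOT 1 = 0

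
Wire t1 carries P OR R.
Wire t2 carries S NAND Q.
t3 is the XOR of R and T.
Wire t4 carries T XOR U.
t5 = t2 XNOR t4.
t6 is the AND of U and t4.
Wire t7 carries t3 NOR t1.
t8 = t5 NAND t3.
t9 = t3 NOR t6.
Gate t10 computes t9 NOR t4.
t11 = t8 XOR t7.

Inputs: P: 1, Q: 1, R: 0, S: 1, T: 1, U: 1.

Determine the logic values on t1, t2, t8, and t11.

t1 = P OR R = 1 OR 0 = 1
t2 = S NAND Q = 1 NAND 1 = 0
t3 = R XOR T = 0 XOR 1 = 1
t4 = T XOR U = 1 XOR 1 = 0
t5 = t2 XNOR t4 = 0 XNOR 0 = 1
t7 = t3 NOR t1 = 1 NOR 1 = 0
t8 = t5 NAND t3 = 1 NAND 1 = 0
t11 = t8 XOR t7 = 0 XOR 0 = 0

t1 = 1  t2 = 0  t8 = 0  t11 = 0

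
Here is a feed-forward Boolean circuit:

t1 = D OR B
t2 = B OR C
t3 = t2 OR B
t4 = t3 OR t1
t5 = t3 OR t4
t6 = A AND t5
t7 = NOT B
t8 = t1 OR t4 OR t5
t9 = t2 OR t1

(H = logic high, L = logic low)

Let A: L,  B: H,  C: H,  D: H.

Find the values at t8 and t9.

t8 = H  t9 = H

t1 = D OR B = H OR H = H
t2 = B OR C = H OR H = H
t3 = t2 OR B = H OR H = H
t4 = t3 OR t1 = H OR H = H
t5 = t3 OR t4 = H OR H = H
t8 = t1 OR t4 OR t5 = H OR H OR H = H
t9 = t2 OR t1 = H OR H = H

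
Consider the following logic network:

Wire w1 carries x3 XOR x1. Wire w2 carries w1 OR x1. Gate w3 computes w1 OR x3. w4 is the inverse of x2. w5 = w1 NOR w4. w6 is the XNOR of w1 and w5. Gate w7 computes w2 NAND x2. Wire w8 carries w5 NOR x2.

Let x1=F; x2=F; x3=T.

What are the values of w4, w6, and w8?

w4 = T  w6 = F  w8 = T

w1 = x3 XOR x1 = T XOR F = T
w4 = NOT x2 = NOT F = T
w5 = w1 NOR w4 = T NOR T = F
w6 = w1 XNOR w5 = T XNOR F = F
w8 = w5 NOR x2 = F NOR F = T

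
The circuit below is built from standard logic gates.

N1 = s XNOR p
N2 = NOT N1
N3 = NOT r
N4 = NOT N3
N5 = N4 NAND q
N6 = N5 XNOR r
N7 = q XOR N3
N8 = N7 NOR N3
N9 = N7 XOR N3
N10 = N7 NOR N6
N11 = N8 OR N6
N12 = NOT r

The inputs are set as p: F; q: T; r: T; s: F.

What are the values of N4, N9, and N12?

N3 = NOT r = NOT T = F
N4 = NOT N3 = NOT F = T
N7 = q XOR N3 = T XOR F = T
N9 = N7 XOR N3 = T XOR F = T
N12 = NOT r = NOT T = F

N4 = T, N9 = T, N12 = F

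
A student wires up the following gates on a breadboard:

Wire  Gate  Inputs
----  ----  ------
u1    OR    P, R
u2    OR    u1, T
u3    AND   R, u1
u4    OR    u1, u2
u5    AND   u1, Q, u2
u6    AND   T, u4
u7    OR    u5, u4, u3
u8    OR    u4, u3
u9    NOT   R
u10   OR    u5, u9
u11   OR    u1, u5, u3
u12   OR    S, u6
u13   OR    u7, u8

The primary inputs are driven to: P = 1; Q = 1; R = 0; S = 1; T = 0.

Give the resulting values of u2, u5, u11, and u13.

u2 = 1; u5 = 1; u11 = 1; u13 = 1

u1 = P OR R = 1 OR 0 = 1
u2 = u1 OR T = 1 OR 0 = 1
u3 = R AND u1 = 0 AND 1 = 0
u4 = u1 OR u2 = 1 OR 1 = 1
u5 = u1 AND Q AND u2 = 1 AND 1 AND 1 = 1
u7 = u5 OR u4 OR u3 = 1 OR 1 OR 0 = 1
u8 = u4 OR u3 = 1 OR 0 = 1
u11 = u1 OR u5 OR u3 = 1 OR 1 OR 0 = 1
u13 = u7 OR u8 = 1 OR 1 = 1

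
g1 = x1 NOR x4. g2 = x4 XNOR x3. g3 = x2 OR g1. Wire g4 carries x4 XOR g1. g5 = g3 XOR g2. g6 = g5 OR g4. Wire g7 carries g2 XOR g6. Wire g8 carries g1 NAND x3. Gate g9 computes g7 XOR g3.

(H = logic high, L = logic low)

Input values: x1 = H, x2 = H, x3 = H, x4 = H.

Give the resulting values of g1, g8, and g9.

g1 = x1 NOR x4 = H NOR H = L
g2 = x4 XNOR x3 = H XNOR H = H
g3 = x2 OR g1 = H OR L = H
g4 = x4 XOR g1 = H XOR L = H
g5 = g3 XOR g2 = H XOR H = L
g6 = g5 OR g4 = L OR H = H
g7 = g2 XOR g6 = H XOR H = L
g8 = g1 NAND x3 = L NAND H = H
g9 = g7 XOR g3 = L XOR H = H

g1 = L, g8 = H, g9 = H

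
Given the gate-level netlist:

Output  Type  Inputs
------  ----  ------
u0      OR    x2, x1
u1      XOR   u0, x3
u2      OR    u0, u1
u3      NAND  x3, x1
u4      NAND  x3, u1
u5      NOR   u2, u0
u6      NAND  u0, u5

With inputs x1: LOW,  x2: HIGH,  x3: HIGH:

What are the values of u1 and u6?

u0 = x2 OR x1 = HIGH OR LOW = HIGH
u1 = u0 XOR x3 = HIGH XOR HIGH = LOW
u2 = u0 OR u1 = HIGH OR LOW = HIGH
u5 = u2 NOR u0 = HIGH NOR HIGH = LOW
u6 = u0 NAND u5 = HIGH NAND LOW = HIGH

u1 = LOW  u6 = HIGH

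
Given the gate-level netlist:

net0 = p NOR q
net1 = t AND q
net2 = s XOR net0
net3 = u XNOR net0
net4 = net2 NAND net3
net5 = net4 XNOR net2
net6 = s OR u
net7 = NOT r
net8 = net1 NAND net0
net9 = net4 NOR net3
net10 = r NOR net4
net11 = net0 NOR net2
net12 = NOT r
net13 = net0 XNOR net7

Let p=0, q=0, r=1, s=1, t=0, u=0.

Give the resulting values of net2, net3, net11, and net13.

net2 = 0  net3 = 0  net11 = 0  net13 = 0

net0 = p NOR q = 0 NOR 0 = 1
net2 = s XOR net0 = 1 XOR 1 = 0
net3 = u XNOR net0 = 0 XNOR 1 = 0
net7 = NOT r = NOT 1 = 0
net11 = net0 NOR net2 = 1 NOR 0 = 0
net13 = net0 XNOR net7 = 1 XNOR 0 = 0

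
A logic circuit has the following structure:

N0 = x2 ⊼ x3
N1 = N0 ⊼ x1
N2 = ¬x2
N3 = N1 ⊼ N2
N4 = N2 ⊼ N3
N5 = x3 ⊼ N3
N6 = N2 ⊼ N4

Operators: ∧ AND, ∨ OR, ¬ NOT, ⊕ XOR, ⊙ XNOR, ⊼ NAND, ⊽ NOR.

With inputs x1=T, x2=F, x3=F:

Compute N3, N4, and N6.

N3 = T  N4 = F  N6 = T

N0 = x2 NAND x3 = F NAND F = T
N1 = N0 NAND x1 = T NAND T = F
N2 = NOT x2 = NOT F = T
N3 = N1 NAND N2 = F NAND T = T
N4 = N2 NAND N3 = T NAND T = F
N6 = N2 NAND N4 = T NAND F = T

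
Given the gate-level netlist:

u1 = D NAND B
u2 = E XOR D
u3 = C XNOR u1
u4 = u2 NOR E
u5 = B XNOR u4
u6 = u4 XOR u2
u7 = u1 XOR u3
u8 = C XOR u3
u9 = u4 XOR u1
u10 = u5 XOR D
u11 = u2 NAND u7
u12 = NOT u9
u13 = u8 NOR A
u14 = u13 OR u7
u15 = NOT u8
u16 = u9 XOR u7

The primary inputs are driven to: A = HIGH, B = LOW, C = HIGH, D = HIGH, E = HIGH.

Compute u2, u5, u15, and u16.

u2 = LOW  u5 = HIGH  u15 = HIGH  u16 = HIGH

u1 = D NAND B = HIGH NAND LOW = HIGH
u2 = E XOR D = HIGH XOR HIGH = LOW
u3 = C XNOR u1 = HIGH XNOR HIGH = HIGH
u4 = u2 NOR E = LOW NOR HIGH = LOW
u5 = B XNOR u4 = LOW XNOR LOW = HIGH
u7 = u1 XOR u3 = HIGH XOR HIGH = LOW
u8 = C XOR u3 = HIGH XOR HIGH = LOW
u9 = u4 XOR u1 = LOW XOR HIGH = HIGH
u15 = NOT u8 = NOT LOW = HIGH
u16 = u9 XOR u7 = HIGH XOR LOW = HIGH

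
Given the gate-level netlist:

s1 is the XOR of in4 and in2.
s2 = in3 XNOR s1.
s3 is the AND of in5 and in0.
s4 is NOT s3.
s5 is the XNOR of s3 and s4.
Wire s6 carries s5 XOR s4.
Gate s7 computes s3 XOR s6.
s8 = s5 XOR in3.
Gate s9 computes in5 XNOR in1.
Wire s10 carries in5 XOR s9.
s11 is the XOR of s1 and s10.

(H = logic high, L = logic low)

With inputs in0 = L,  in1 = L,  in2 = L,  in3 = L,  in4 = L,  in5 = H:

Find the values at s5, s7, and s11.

s1 = in4 XOR in2 = L XOR L = L
s3 = in5 AND in0 = H AND L = L
s4 = NOT s3 = NOT L = H
s5 = s3 XNOR s4 = L XNOR H = L
s6 = s5 XOR s4 = L XOR H = H
s7 = s3 XOR s6 = L XOR H = H
s9 = in5 XNOR in1 = H XNOR L = L
s10 = in5 XOR s9 = H XOR L = H
s11 = s1 XOR s10 = L XOR H = H

s5 = L, s7 = H, s11 = H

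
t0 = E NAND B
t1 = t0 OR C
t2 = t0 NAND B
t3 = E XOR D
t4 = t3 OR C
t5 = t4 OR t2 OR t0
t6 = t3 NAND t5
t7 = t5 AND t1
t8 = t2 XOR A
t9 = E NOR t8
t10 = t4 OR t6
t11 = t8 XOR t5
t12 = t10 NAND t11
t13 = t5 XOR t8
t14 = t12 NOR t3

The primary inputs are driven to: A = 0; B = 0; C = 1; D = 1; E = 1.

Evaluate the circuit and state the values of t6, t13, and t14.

t6 = 1; t13 = 0; t14 = 0

t0 = E NAND B = 1 NAND 0 = 1
t2 = t0 NAND B = 1 NAND 0 = 1
t3 = E XOR D = 1 XOR 1 = 0
t4 = t3 OR C = 0 OR 1 = 1
t5 = t4 OR t2 OR t0 = 1 OR 1 OR 1 = 1
t6 = t3 NAND t5 = 0 NAND 1 = 1
t8 = t2 XOR A = 1 XOR 0 = 1
t10 = t4 OR t6 = 1 OR 1 = 1
t11 = t8 XOR t5 = 1 XOR 1 = 0
t12 = t10 NAND t11 = 1 NAND 0 = 1
t13 = t5 XOR t8 = 1 XOR 1 = 0
t14 = t12 NOR t3 = 1 NOR 0 = 0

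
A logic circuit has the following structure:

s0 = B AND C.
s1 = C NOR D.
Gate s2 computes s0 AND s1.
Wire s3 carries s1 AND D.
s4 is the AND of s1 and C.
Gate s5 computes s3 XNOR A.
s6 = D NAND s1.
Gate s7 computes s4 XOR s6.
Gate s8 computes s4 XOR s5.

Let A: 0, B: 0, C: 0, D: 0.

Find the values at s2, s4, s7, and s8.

s2 = 0, s4 = 0, s7 = 1, s8 = 1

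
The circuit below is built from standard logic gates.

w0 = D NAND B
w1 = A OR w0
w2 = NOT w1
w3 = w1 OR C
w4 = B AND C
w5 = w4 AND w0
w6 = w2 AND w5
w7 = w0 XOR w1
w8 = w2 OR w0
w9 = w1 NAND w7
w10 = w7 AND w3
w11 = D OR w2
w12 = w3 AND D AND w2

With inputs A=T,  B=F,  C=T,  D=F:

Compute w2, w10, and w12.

w0 = D NAND B = F NAND F = T
w1 = A OR w0 = T OR T = T
w2 = NOT w1 = NOT T = F
w3 = w1 OR C = T OR T = T
w7 = w0 XOR w1 = T XOR T = F
w10 = w7 AND w3 = F AND T = F
w12 = w3 AND D AND w2 = T AND F AND F = F

w2 = F; w10 = F; w12 = F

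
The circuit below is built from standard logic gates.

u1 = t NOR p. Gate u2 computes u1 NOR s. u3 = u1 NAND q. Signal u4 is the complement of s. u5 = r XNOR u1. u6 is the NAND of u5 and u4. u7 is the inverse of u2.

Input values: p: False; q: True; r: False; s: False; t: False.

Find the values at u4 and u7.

u1 = t NOR p = False NOR False = True
u2 = u1 NOR s = True NOR False = False
u4 = NOT s = NOT False = True
u7 = NOT u2 = NOT False = True

u4 = True, u7 = True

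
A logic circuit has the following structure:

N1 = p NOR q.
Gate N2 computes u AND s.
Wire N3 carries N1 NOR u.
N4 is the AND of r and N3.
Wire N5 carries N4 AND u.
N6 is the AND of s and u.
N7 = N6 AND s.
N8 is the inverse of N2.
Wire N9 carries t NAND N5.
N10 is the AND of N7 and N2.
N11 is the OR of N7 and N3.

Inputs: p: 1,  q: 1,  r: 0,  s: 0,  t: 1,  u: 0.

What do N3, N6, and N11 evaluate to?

N1 = p NOR q = 1 NOR 1 = 0
N3 = N1 NOR u = 0 NOR 0 = 1
N6 = s AND u = 0 AND 0 = 0
N7 = N6 AND s = 0 AND 0 = 0
N11 = N7 OR N3 = 0 OR 1 = 1

N3 = 1; N6 = 0; N11 = 1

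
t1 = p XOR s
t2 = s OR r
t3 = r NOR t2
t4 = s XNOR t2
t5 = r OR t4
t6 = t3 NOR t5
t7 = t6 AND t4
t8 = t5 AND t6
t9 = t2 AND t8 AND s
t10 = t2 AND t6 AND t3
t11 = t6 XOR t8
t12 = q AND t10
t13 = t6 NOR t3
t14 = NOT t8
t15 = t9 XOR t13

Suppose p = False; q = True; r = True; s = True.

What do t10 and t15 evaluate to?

t2 = s OR r = True OR True = True
t3 = r NOR t2 = True NOR True = False
t4 = s XNOR t2 = True XNOR True = True
t5 = r OR t4 = True OR True = True
t6 = t3 NOR t5 = False NOR True = False
t8 = t5 AND t6 = True AND False = False
t9 = t2 AND t8 AND s = True AND False AND True = False
t10 = t2 AND t6 AND t3 = True AND False AND False = False
t13 = t6 NOR t3 = False NOR False = True
t15 = t9 XOR t13 = False XOR True = True

t10 = False; t15 = True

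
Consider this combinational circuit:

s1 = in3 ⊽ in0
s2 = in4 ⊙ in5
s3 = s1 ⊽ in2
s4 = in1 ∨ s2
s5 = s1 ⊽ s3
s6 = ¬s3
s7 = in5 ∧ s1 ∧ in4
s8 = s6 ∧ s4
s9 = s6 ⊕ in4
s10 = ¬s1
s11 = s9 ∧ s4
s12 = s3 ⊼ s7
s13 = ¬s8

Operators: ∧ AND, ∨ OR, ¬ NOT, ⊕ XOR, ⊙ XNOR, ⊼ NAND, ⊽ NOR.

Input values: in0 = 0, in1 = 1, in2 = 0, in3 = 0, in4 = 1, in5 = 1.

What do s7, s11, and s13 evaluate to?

s7 = 1; s11 = 0; s13 = 0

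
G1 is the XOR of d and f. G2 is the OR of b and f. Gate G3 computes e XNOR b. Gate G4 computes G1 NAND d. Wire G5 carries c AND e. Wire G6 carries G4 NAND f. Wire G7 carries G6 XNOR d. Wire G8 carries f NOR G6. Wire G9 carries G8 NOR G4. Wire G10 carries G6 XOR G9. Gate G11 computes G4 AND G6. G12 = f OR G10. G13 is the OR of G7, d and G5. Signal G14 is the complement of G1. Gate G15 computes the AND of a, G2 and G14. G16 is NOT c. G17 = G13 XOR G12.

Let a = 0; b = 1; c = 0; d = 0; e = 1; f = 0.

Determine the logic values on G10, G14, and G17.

G10 = 1, G14 = 1, G17 = 1

G1 = d XOR f = 0 XOR 0 = 0
G4 = G1 NAND d = 0 NAND 0 = 1
G5 = c AND e = 0 AND 1 = 0
G6 = G4 NAND f = 1 NAND 0 = 1
G7 = G6 XNOR d = 1 XNOR 0 = 0
G8 = f NOR G6 = 0 NOR 1 = 0
G9 = G8 NOR G4 = 0 NOR 1 = 0
G10 = G6 XOR G9 = 1 XOR 0 = 1
G12 = f OR G10 = 0 OR 1 = 1
G13 = G7 OR d OR G5 = 0 OR 0 OR 0 = 0
G14 = NOT G1 = NOT 0 = 1
G17 = G13 XOR G12 = 0 XOR 1 = 1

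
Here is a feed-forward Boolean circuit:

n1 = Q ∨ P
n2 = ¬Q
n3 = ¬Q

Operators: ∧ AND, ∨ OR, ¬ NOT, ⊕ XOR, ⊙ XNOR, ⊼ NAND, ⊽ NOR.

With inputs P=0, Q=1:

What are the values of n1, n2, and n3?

n1 = 1, n2 = 0, n3 = 0

n1 = Q OR P = 1 OR 0 = 1
n2 = NOT Q = NOT 1 = 0
n3 = NOT Q = NOT 1 = 0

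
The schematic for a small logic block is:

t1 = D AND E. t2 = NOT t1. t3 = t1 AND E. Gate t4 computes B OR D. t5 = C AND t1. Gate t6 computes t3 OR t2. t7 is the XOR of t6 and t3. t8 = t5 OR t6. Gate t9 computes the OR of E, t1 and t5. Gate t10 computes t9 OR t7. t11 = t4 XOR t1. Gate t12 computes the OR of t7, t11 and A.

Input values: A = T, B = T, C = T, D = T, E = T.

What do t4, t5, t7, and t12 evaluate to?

t1 = D AND E = T AND T = T
t2 = NOT t1 = NOT T = F
t3 = t1 AND E = T AND T = T
t4 = B OR D = T OR T = T
t5 = C AND t1 = T AND T = T
t6 = t3 OR t2 = T OR F = T
t7 = t6 XOR t3 = T XOR T = F
t11 = t4 XOR t1 = T XOR T = F
t12 = t7 OR t11 OR A = F OR F OR T = T

t4 = T, t5 = T, t7 = F, t12 = T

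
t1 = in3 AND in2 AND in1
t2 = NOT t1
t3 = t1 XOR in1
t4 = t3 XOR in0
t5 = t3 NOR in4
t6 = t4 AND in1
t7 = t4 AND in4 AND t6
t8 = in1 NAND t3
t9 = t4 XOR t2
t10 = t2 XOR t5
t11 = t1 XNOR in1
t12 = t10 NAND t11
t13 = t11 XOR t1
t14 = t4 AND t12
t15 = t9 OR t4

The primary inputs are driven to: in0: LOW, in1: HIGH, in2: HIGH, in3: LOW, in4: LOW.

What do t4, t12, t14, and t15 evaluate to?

t4 = HIGH; t12 = HIGH; t14 = HIGH; t15 = HIGH

t1 = in3 AND in2 AND in1 = LOW AND HIGH AND HIGH = LOW
t2 = NOT t1 = NOT LOW = HIGH
t3 = t1 XOR in1 = LOW XOR HIGH = HIGH
t4 = t3 XOR in0 = HIGH XOR LOW = HIGH
t5 = t3 NOR in4 = HIGH NOR LOW = LOW
t9 = t4 XOR t2 = HIGH XOR HIGH = LOW
t10 = t2 XOR t5 = HIGH XOR LOW = HIGH
t11 = t1 XNOR in1 = LOW XNOR HIGH = LOW
t12 = t10 NAND t11 = HIGH NAND LOW = HIGH
t14 = t4 AND t12 = HIGH AND HIGH = HIGH
t15 = t9 OR t4 = LOW OR HIGH = HIGH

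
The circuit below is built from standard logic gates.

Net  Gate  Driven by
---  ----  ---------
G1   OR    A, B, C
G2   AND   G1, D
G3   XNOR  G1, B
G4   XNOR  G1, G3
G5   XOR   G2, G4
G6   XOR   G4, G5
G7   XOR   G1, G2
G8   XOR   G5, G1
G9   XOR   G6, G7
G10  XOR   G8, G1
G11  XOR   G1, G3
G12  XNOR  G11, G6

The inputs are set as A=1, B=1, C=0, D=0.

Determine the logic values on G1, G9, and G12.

G1 = A OR B OR C = 1 OR 1 OR 0 = 1
G2 = G1 AND D = 1 AND 0 = 0
G3 = G1 XNOR B = 1 XNOR 1 = 1
G4 = G1 XNOR G3 = 1 XNOR 1 = 1
G5 = G2 XOR G4 = 0 XOR 1 = 1
G6 = G4 XOR G5 = 1 XOR 1 = 0
G7 = G1 XOR G2 = 1 XOR 0 = 1
G9 = G6 XOR G7 = 0 XOR 1 = 1
G11 = G1 XOR G3 = 1 XOR 1 = 0
G12 = G11 XNOR G6 = 0 XNOR 0 = 1

G1 = 1, G9 = 1, G12 = 1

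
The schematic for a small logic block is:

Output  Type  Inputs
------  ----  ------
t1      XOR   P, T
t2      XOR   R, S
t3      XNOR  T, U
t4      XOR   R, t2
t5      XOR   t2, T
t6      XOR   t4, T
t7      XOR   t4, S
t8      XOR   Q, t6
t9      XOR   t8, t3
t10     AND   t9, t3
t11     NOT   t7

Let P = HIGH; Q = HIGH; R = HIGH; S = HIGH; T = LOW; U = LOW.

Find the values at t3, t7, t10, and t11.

t3 = HIGH; t7 = LOW; t10 = HIGH; t11 = HIGH

t2 = R XOR S = HIGH XOR HIGH = LOW
t3 = T XNOR U = LOW XNOR LOW = HIGH
t4 = R XOR t2 = HIGH XOR LOW = HIGH
t6 = t4 XOR T = HIGH XOR LOW = HIGH
t7 = t4 XOR S = HIGH XOR HIGH = LOW
t8 = Q XOR t6 = HIGH XOR HIGH = LOW
t9 = t8 XOR t3 = LOW XOR HIGH = HIGH
t10 = t9 AND t3 = HIGH AND HIGH = HIGH
t11 = NOT t7 = NOT LOW = HIGH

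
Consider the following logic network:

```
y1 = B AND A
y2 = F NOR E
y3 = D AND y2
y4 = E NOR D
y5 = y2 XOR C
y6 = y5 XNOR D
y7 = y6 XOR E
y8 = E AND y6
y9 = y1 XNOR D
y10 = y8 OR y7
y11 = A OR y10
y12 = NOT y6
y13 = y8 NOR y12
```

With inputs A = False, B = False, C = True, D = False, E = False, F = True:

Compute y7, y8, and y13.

y7 = False, y8 = False, y13 = False

y2 = F NOR E = True NOR False = False
y5 = y2 XOR C = False XOR True = True
y6 = y5 XNOR D = True XNOR False = False
y7 = y6 XOR E = False XOR False = False
y8 = E AND y6 = False AND False = False
y12 = NOT y6 = NOT False = True
y13 = y8 NOR y12 = False NOR True = False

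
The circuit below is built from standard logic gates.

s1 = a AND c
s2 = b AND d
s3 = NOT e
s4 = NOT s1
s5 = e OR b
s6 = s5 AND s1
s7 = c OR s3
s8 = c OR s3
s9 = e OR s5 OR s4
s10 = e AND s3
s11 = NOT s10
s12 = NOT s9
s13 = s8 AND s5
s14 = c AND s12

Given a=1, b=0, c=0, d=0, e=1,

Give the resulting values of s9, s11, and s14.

s1 = a AND c = 1 AND 0 = 0
s3 = NOT e = NOT 1 = 0
s4 = NOT s1 = NOT 0 = 1
s5 = e OR b = 1 OR 0 = 1
s9 = e OR s5 OR s4 = 1 OR 1 OR 1 = 1
s10 = e AND s3 = 1 AND 0 = 0
s11 = NOT s10 = NOT 0 = 1
s12 = NOT s9 = NOT 1 = 0
s14 = c AND s12 = 0 AND 0 = 0

s9 = 1; s11 = 1; s14 = 0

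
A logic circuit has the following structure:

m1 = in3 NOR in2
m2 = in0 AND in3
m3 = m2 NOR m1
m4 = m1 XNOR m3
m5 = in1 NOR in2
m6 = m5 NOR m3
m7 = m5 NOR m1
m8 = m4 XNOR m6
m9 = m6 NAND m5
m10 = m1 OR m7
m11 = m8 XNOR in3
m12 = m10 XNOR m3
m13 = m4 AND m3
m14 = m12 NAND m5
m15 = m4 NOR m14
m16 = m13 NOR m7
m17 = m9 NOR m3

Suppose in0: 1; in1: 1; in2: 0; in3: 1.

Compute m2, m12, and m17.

m1 = in3 NOR in2 = 1 NOR 0 = 0
m2 = in0 AND in3 = 1 AND 1 = 1
m3 = m2 NOR m1 = 1 NOR 0 = 0
m5 = in1 NOR in2 = 1 NOR 0 = 0
m6 = m5 NOR m3 = 0 NOR 0 = 1
m7 = m5 NOR m1 = 0 NOR 0 = 1
m9 = m6 NAND m5 = 1 NAND 0 = 1
m10 = m1 OR m7 = 0 OR 1 = 1
m12 = m10 XNOR m3 = 1 XNOR 0 = 0
m17 = m9 NOR m3 = 1 NOR 0 = 0

m2 = 1, m12 = 0, m17 = 0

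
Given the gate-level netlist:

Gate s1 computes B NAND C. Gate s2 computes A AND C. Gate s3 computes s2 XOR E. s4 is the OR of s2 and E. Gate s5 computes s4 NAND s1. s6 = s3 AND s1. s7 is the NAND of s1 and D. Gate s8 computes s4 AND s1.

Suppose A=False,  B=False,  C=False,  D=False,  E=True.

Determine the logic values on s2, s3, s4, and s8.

s2 = False  s3 = True  s4 = True  s8 = True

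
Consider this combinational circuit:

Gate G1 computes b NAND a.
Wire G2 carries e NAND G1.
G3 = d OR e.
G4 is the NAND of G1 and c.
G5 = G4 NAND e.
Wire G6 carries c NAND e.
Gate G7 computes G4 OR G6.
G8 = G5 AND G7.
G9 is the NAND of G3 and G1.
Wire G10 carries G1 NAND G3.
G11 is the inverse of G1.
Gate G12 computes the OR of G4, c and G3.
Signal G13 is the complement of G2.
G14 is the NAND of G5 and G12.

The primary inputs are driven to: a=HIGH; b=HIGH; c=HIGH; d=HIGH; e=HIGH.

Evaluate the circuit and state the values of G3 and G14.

G1 = b NAND a = HIGH NAND HIGH = LOW
G3 = d OR e = HIGH OR HIGH = HIGH
G4 = G1 NAND c = LOW NAND HIGH = HIGH
G5 = G4 NAND e = HIGH NAND HIGH = LOW
G12 = G4 OR c OR G3 = HIGH OR HIGH OR HIGH = HIGH
G14 = G5 NAND G12 = LOW NAND HIGH = HIGH

G3 = HIGH, G14 = HIGH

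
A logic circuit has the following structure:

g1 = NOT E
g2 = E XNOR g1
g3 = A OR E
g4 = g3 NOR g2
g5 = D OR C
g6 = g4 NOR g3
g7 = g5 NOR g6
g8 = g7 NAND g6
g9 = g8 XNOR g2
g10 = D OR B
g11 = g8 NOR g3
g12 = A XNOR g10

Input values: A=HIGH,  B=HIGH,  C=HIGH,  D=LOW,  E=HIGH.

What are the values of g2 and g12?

g2 = LOW  g12 = HIGH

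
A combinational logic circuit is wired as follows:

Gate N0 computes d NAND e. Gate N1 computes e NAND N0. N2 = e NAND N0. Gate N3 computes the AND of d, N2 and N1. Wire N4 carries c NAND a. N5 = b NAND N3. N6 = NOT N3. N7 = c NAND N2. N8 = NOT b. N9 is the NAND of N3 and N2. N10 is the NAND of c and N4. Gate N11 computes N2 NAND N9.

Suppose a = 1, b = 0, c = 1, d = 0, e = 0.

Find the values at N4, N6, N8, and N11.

N4 = 0; N6 = 1; N8 = 1; N11 = 0

N0 = d NAND e = 0 NAND 0 = 1
N1 = e NAND N0 = 0 NAND 1 = 1
N2 = e NAND N0 = 0 NAND 1 = 1
N3 = d AND N2 AND N1 = 0 AND 1 AND 1 = 0
N4 = c NAND a = 1 NAND 1 = 0
N6 = NOT N3 = NOT 0 = 1
N8 = NOT b = NOT 0 = 1
N9 = N3 NAND N2 = 0 NAND 1 = 1
N11 = N2 NAND N9 = 1 NAND 1 = 0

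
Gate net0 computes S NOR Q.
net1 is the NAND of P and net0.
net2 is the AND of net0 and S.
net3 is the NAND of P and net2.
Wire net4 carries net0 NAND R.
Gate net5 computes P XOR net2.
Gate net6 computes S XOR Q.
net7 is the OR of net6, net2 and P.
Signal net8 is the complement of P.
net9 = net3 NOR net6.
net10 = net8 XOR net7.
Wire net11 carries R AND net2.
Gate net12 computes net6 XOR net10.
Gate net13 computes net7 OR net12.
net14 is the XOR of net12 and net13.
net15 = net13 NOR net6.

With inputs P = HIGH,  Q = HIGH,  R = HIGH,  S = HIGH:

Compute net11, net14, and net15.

net0 = S NOR Q = HIGH NOR HIGH = LOW
net2 = net0 AND S = LOW AND HIGH = LOW
net6 = S XOR Q = HIGH XOR HIGH = LOW
net7 = net6 OR net2 OR P = LOW OR LOW OR HIGH = HIGH
net8 = NOT P = NOT HIGH = LOW
net10 = net8 XOR net7 = LOW XOR HIGH = HIGH
net11 = R AND net2 = HIGH AND LOW = LOW
net12 = net6 XOR net10 = LOW XOR HIGH = HIGH
net13 = net7 OR net12 = HIGH OR HIGH = HIGH
net14 = net12 XOR net13 = HIGH XOR HIGH = LOW
net15 = net13 NOR net6 = HIGH NOR LOW = LOW

net11 = LOW, net14 = LOW, net15 = LOW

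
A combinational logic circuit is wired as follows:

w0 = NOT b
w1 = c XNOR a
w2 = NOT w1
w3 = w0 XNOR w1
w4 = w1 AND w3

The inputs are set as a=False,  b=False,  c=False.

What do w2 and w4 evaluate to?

w0 = NOT b = NOT False = True
w1 = c XNOR a = False XNOR False = True
w2 = NOT w1 = NOT True = False
w3 = w0 XNOR w1 = True XNOR True = True
w4 = w1 AND w3 = True AND True = True

w2 = False, w4 = True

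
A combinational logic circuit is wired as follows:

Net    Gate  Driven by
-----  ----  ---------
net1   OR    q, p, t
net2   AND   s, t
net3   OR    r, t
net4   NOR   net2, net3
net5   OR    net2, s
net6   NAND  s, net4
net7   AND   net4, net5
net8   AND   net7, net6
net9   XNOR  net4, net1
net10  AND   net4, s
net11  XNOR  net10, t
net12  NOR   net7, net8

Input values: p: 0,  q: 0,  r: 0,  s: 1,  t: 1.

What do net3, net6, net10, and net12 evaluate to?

net2 = s AND t = 1 AND 1 = 1
net3 = r OR t = 0 OR 1 = 1
net4 = net2 NOR net3 = 1 NOR 1 = 0
net5 = net2 OR s = 1 OR 1 = 1
net6 = s NAND net4 = 1 NAND 0 = 1
net7 = net4 AND net5 = 0 AND 1 = 0
net8 = net7 AND net6 = 0 AND 1 = 0
net10 = net4 AND s = 0 AND 1 = 0
net12 = net7 NOR net8 = 0 NOR 0 = 1

net3 = 1  net6 = 1  net10 = 0  net12 = 1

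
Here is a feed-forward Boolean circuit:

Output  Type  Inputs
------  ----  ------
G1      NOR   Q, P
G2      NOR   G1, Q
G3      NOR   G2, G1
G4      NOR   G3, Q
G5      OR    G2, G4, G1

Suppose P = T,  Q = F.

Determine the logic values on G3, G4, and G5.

G1 = Q NOR P = F NOR T = F
G2 = G1 NOR Q = F NOR F = T
G3 = G2 NOR G1 = T NOR F = F
G4 = G3 NOR Q = F NOR F = T
G5 = G2 OR G4 OR G1 = T OR T OR F = T

G3 = F, G4 = T, G5 = T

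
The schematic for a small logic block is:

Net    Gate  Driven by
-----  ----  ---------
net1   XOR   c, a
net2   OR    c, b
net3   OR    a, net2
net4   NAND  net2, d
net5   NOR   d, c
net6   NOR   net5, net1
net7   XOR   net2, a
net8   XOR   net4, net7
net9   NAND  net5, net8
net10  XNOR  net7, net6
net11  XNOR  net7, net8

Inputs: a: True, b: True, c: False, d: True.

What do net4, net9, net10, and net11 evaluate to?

net4 = False, net9 = True, net10 = True, net11 = True

net1 = c XOR a = False XOR True = True
net2 = c OR b = False OR True = True
net4 = net2 NAND d = True NAND True = False
net5 = d NOR c = True NOR False = False
net6 = net5 NOR net1 = False NOR True = False
net7 = net2 XOR a = True XOR True = False
net8 = net4 XOR net7 = False XOR False = False
net9 = net5 NAND net8 = False NAND False = True
net10 = net7 XNOR net6 = False XNOR False = True
net11 = net7 XNOR net8 = False XNOR False = True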